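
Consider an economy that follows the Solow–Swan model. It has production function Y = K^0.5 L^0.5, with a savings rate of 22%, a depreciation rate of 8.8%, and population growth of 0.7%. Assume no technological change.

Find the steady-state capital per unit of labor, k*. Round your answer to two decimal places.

In steady state, investment equals break-even investment: s·k^α = (n + δ)·k.
Rearranging, k^(1−α) = s / (n + δ).
k^0.5 = 0.22 / (0.007 + 0.088) = 0.22 / 0.095 = 2.3158
k* = 2.3158^(1/0.5) ≈ 5.3629

k* ≈ 5.36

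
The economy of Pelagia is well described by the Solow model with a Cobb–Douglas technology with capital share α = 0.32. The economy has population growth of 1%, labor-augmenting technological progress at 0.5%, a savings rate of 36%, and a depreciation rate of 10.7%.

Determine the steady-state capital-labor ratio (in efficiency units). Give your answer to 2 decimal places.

k* ≈ 4.91

At the steady state, Δk = 0, so s·k^α = (n + g + δ)·k.
Rearranging, k^(1−α) = s / (n + g + δ).
k^0.68 = 0.36 / (0.010 + 0.005 + 0.107) = 0.36 / 0.122 = 2.9508
k* = 2.9508^(1/0.68) ≈ 4.9101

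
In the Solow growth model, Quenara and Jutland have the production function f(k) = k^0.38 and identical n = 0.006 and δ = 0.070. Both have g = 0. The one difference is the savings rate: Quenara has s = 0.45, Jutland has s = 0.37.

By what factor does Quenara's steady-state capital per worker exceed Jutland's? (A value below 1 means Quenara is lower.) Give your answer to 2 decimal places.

Steady-state k* = [s/(n + δ)]^(1/(1−α)), so the ratio is [ (s_Q/(n + δ)_Q) / (s_J/(n + δ)_J) ]^1.6129.
s_Q/(n + δ)_Q = 0.45/0.076 = 5.9211; s_J/(n + δ)_J = 0.37/0.076 = 4.8684.
Ratio = (5.9211/4.8684)^1.6129 = 1.2162^1.6129 ≈ 1.3712

k*_Q / k*_J ≈ 1.37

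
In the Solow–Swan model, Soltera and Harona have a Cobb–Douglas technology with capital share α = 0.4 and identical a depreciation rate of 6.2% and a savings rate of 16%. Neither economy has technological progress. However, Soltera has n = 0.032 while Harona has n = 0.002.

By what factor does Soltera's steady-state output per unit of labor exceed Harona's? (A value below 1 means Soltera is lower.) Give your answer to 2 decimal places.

Steady-state y* = [s/(n + δ)]^(α/(1−α)), so the ratio is [ (s_S/(n + δ)_S) / (s_H/(n + δ)_H) ]^0.6667.
s_S/(n + δ)_S = 0.16/0.094 = 1.7021; s_H/(n + δ)_H = 0.16/0.064 = 2.5000.
Ratio = (1.7021/2.5000)^0.6667 = 0.6808^0.6667 ≈ 0.7739

y*_S / y*_H ≈ 0.77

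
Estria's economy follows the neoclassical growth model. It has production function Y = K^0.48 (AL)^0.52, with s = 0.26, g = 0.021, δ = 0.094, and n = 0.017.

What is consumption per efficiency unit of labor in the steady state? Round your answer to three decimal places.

In steady state, investment equals break-even investment: s·k^α = (n + g + δ)·k.
Rearranging, k^(1−α) = s / (n + g + δ).
k^0.52 = 0.26 / (0.017 + 0.021 + 0.094) = 0.26 / 0.132 = 1.9697
k* = 1.9697^(1/0.52) ≈ 3.6826
y* = (k*)^α = 3.6826^0.48 ≈ 1.8696
c* = (1 − s)·y* = (1 − 0.26) × 1.8696 ≈ 1.3835

c* ≈ 1.384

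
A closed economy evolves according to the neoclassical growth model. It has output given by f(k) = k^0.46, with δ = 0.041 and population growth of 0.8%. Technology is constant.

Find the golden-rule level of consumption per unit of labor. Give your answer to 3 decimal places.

At the golden rule, f'(k) = n + δ, so α·k^(α−1) = n + δ and k_gold = (α/(n + δ))^(1/(1−α)).
k_gold = (0.46/0.049)^(1/0.54) = 9.3878^1.8519 ≈ 63.2544
c_gold = f(k_gold) − (n + δ)·k_gold = 6.7375 − 0.049×63.2544 ≈ 3.6380

c_gold ≈ 3.638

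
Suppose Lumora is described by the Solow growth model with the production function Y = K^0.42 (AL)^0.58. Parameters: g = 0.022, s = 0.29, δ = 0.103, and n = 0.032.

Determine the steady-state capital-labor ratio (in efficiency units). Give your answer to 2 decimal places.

In steady state, investment equals break-even investment: s·k^α = (n + g + δ)·k.
Dividing both sides by k: k^(1−α) = s / (n + g + δ).
k^0.58 = 0.29 / (0.032 + 0.022 + 0.103) = 0.29 / 0.157 = 1.8471
k* = 1.8471^(1/0.58) ≈ 2.8805

k* ≈ 2.88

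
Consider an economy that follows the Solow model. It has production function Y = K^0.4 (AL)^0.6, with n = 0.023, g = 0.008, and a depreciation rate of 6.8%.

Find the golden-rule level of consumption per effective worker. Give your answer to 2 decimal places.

c_gold ≈ 1.52

At the golden rule, f'(k) = n + g + δ, so α·k^(α−1) = n + g + δ and k_gold = (α/(n + g + δ))^(1/(1−α)).
k_gold = (0.4/0.099)^(1/0.6) = 4.0404^1.6667 ≈ 10.2501
c_gold = f(k_gold) − (n + g + δ)·k_gold = 2.5368 − 0.099×10.2501 ≈ 1.5220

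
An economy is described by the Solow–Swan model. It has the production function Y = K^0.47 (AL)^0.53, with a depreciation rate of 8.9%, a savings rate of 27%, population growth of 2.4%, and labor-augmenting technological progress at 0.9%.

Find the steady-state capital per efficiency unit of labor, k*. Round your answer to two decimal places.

k* ≈ 4.48

At the steady state, Δk = 0, so s·k^α = (n + g + δ)·k.
Dividing both sides by k: k^(1−α) = s / (n + g + δ).
k^0.53 = 0.27 / (0.024 + 0.009 + 0.089) = 0.27 / 0.122 = 2.2131
k* = 2.2131^(1/0.53) ≈ 4.4766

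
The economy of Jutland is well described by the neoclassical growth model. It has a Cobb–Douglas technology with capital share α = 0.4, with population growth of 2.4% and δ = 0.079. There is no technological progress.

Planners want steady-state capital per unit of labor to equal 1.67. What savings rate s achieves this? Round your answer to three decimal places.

s ≈ 0.140

At the steady state, Δk = 0, so s·k^α = (n + δ)·k.
So s / (n + δ) = (k*)^(1−α) = 1.67^0.6 = 1.3603.
Therefore s = 1.3603 × (n + δ) = 1.3603 × 0.103 = 0.1401.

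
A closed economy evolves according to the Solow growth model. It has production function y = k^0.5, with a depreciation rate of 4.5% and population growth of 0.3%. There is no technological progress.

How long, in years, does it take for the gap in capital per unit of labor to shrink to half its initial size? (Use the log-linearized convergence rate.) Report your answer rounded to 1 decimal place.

about 28.9 years

Near the steady state the convergence rate is λ = (1 − α)(n + δ).
λ = (1 − 0.5) × 0.048 = 0.5 × 0.048 = 0.0240
Half-life = ln 2 / λ = 0.6931 / 0.0240 ≈ 28.88 years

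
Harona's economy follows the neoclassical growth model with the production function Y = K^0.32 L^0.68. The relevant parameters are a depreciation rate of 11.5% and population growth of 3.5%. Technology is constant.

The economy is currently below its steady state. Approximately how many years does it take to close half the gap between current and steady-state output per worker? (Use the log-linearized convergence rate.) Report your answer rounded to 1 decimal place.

Near the steady state the convergence rate is λ = (1 − α)(n + δ).
λ = (1 − 0.32) × 0.150 = 0.68 × 0.150 = 0.1020
Half-life = ln 2 / λ = 0.6931 / 0.1020 ≈ 6.80 years

half-life ≈ 6.8 years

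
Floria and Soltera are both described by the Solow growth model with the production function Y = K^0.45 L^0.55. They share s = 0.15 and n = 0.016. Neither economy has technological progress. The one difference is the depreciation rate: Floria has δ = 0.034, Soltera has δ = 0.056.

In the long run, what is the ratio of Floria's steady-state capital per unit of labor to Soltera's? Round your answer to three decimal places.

ratio ≈ 1.941

Steady-state k* = [s/(n + δ)]^(1/(1−α)), so the ratio is [ (s_F/(n + δ)_F) / (s_S/(n + δ)_S) ]^1.8182.
s_F/(n + δ)_F = 0.15/0.050 = 3.0000; s_S/(n + δ)_S = 0.15/0.072 = 2.0833.
Ratio = (3.0000/2.0833)^1.8182 = 1.4400^1.8182 ≈ 1.9406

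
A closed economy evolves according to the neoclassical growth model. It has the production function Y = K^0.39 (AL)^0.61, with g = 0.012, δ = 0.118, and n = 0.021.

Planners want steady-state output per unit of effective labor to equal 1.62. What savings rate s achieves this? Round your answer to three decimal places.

At the steady state, Δk = 0, so s·k^α = (n + g + δ)·k.
Since y* = [s/(n + g + δ)]^(α/(1−α)), we have s/(n + g + δ) = (y*)^((1−α)/α) = 1.62^1.5641 = 2.1267.
Therefore s = 2.1267 × (n + g + δ) = 2.1267 × 0.151 = 0.3211.

s ≈ 0.321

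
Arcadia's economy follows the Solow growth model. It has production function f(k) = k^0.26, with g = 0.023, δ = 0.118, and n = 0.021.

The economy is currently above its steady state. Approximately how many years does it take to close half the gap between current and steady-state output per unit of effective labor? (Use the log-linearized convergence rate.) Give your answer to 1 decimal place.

Near the steady state the convergence rate is λ = (1 − α)(n + g + δ).
λ = (1 − 0.26) × 0.162 = 0.74 × 0.162 = 0.11988
Half-life = ln 2 / λ = 0.6931 / 0.11988 ≈ 5.78 years

about 5.8 years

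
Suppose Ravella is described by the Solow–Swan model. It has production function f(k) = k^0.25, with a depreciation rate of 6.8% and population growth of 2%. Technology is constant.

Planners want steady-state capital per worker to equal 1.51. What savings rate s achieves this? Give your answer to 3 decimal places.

s ≈ 0.120

In steady state, investment equals break-even investment: s·k^α = (n + δ)·k.
So s / (n + δ) = (k*)^(1−α) = 1.51^0.75 = 1.3622.
Therefore s = 1.3622 × (n + δ) = 1.3622 × 0.088 = 0.1199.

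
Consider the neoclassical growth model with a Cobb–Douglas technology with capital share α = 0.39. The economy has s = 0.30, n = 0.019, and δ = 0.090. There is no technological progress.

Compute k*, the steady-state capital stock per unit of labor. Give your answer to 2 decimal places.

k* ≈ 5.26

At the steady state, Δk = 0, so s·k^α = (n + δ)·k.
Rearranging, k^(1−α) = s / (n + δ).
k^0.61 = 0.30 / (0.019 + 0.090) = 0.30 / 0.109 = 2.7523
k* = 2.7523^(1/0.61) ≈ 5.2579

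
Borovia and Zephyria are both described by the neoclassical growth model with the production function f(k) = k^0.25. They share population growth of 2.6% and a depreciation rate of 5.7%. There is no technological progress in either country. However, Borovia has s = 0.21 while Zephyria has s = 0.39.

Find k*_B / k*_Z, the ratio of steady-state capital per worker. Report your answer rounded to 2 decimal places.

ratio ≈ 0.44

Steady-state k* = [s/(n + δ)]^(1/(1−α)), so the ratio is [ (s_B/(n + δ)_B) / (s_Z/(n + δ)_Z) ]^1.3333.
s_B/(n + δ)_B = 0.21/0.083 = 2.5301; s_Z/(n + δ)_Z = 0.39/0.083 = 4.6988.
Ratio = (2.5301/4.6988)^1.3333 = 0.5385^1.3333 ≈ 0.4381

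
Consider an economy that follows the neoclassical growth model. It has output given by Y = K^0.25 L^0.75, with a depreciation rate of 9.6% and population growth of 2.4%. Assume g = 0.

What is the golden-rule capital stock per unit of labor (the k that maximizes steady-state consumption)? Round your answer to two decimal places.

The golden rule sets f'(k) = n + δ, i.e. α·k^(α−1) = n + δ.
So k^(1−α) = α / (n + δ) = 0.25 / 0.120 = 2.0833.
k_gold = 2.0833^(1/0.75) ≈ 2.6607

k_gold ≈ 2.66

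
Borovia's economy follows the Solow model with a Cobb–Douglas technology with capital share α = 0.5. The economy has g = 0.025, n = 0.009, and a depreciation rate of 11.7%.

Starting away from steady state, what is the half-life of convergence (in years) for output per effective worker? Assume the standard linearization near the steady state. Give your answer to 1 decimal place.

t_½ ≈ 9.2 years

Near the steady state the convergence rate is λ = (1 − α)(n + g + δ).
λ = (1 − 0.5) × 0.151 = 0.5 × 0.151 = 0.0755
Half-life = ln 2 / λ = 0.6931 / 0.0755 ≈ 9.18 years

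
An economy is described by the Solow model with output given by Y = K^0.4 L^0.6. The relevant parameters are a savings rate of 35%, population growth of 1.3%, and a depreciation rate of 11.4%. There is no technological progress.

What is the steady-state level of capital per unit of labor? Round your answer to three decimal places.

k* = 5.417

In steady state, investment equals break-even investment: s·k^α = (n + δ)·k.
Rearranging, k^(1−α) = s / (n + δ).
k^0.6 = 0.35 / (0.013 + 0.114) = 0.35 / 0.127 = 2.7559
k* = 2.7559^(1/0.6) ≈ 5.4172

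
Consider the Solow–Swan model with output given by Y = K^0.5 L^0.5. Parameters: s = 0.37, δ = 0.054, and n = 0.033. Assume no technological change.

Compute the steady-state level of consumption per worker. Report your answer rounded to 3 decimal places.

Steady state requires s·f(k) = (n + δ)·k, i.e. s·k^α = (n + δ)·k.
Rearranging, k^(1−α) = s / (n + δ).
k^0.5 = 0.37 / (0.033 + 0.054) = 0.37 / 0.087 = 4.2529
k* = 4.2529^(1/0.5) ≈ 18.0872
y* = (k*)^α = 18.0872^0.5 ≈ 4.2529
c* = (1 − s)·y* = (1 − 0.37) × 4.2529 ≈ 2.6793

c* ≈ 2.679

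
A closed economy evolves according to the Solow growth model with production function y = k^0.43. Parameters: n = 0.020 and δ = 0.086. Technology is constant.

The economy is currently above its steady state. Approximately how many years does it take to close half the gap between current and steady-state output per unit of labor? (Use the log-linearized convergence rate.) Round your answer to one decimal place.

Near the steady state the convergence rate is λ = (1 − α)(n + δ).
λ = (1 − 0.43) × 0.106 = 0.57 × 0.106 = 0.06042
Half-life = ln 2 / λ = 0.6931 / 0.06042 ≈ 11.47 years

half-life ≈ 11.5 years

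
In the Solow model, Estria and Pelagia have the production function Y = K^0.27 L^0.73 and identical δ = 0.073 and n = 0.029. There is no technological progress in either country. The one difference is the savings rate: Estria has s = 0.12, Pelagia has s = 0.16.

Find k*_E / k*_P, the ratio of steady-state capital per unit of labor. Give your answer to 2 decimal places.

Steady-state k* = [s/(n + δ)]^(1/(1−α)), so the ratio is [ (s_E/(n + δ)_E) / (s_P/(n + δ)_P) ]^1.3699.
s_E/(n + δ)_E = 0.12/0.102 = 1.1765; s_P/(n + δ)_P = 0.16/0.102 = 1.5686.
Ratio = (1.1765/1.5686)^1.3699 = 0.7500^1.3699 ≈ 0.6743

ratio ≈ 0.67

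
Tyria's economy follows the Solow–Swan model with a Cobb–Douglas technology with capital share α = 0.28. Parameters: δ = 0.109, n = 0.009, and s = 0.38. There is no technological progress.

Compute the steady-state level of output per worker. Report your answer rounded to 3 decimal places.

In steady state, investment equals break-even investment: s·k^α = (n + δ)·k.
Rearranging, k^(1−α) = s / (n + δ).
k^0.72 = 0.38 / (0.009 + 0.109) = 0.38 / 0.118 = 3.2203
k* = 3.2203^(1/0.72) ≈ 5.0747
y* = (k*)^α = 5.0747^0.28 ≈ 1.5759

y* = 1.576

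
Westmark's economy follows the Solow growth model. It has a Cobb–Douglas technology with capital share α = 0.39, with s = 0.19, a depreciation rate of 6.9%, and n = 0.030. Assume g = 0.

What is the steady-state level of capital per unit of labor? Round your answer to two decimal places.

k* = 2.91

At the steady state, Δk = 0, so s·k^α = (n + δ)·k.
Rearranging, k^(1−α) = s / (n + δ).
k^0.61 = 0.19 / (0.030 + 0.069) = 0.19 / 0.099 = 1.9192
k* = 1.9192^(1/0.61) ≈ 2.9116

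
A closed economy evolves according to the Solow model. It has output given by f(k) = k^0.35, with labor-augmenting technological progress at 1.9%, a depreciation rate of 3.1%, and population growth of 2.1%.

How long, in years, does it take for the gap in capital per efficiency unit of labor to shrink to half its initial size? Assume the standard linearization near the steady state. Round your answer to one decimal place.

half-life ≈ 15.0 years

Near the steady state the convergence rate is λ = (1 − α)(n + g + δ).
λ = (1 − 0.35) × 0.071 = 0.65 × 0.071 = 0.04615
Half-life = ln 2 / λ = 0.6931 / 0.04615 ≈ 15.02 years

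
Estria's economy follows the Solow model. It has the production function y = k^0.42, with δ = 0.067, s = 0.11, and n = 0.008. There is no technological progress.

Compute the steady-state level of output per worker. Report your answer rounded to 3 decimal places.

y* ≈ 1.320

Steady state requires s·f(k) = (n + δ)·k, i.e. s·k^α = (n + δ)·k.
Dividing both sides by k: k^(1−α) = s / (n + δ).
k^0.58 = 0.11 / (0.008 + 0.067) = 0.11 / 0.075 = 1.4667
k* = 1.4667^(1/0.58) ≈ 1.9355
y* = (k*)^α = 1.9355^0.42 ≈ 1.3196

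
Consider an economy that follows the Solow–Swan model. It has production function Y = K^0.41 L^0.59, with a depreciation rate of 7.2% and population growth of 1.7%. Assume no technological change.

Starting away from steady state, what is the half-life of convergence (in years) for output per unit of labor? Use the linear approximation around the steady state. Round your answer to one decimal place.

Near the steady state the convergence rate is λ = (1 − α)(n + δ).
λ = (1 − 0.41) × 0.089 = 0.59 × 0.089 = 0.05251
Half-life = ln 2 / λ = 0.6931 / 0.05251 ≈ 13.20 years

about 13.2 years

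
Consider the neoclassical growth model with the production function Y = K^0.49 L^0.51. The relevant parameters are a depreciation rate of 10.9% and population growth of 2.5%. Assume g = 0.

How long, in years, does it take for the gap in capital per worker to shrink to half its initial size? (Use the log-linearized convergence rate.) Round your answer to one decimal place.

t_½ ≈ 10.1 years

Near the steady state the convergence rate is λ = (1 − α)(n + δ).
λ = (1 − 0.49) × 0.134 = 0.51 × 0.134 = 0.06834
Half-life = ln 2 / λ = 0.6931 / 0.06834 ≈ 10.14 years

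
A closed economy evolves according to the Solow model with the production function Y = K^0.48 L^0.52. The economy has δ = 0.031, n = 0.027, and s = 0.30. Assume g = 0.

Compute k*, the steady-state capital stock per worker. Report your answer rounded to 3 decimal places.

k* ≈ 23.577

In steady state, investment equals break-even investment: s·k^α = (n + δ)·k.
Dividing both sides by k: k^(1−α) = s / (n + δ).
k^0.52 = 0.30 / (0.027 + 0.031) = 0.30 / 0.058 = 5.1724
k* = 5.1724^(1/0.52) ≈ 23.5768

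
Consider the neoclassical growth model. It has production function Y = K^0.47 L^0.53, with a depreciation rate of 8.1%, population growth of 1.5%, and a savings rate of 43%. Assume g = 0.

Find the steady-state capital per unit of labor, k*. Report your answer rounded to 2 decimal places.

k* ≈ 16.93

Steady state requires s·f(k) = (n + δ)·k, i.e. s·k^α = (n + δ)·k.
Rearranging, k^(1−α) = s / (n + δ).
k^0.53 = 0.43 / (0.015 + 0.081) = 0.43 / 0.096 = 4.4792
k* = 4.4792^(1/0.53) ≈ 16.9309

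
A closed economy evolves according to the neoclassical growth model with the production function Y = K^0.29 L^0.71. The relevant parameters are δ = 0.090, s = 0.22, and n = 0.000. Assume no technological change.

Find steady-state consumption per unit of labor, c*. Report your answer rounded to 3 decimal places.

At the steady state, Δk = 0, so s·k^α = (n + δ)·k.
Dividing both sides by k: k^(1−α) = s / (n + δ).
k^0.71 = 0.22 / (0.000 + 0.090) = 0.22 / 0.090 = 2.4444
k* = 2.4444^(1/0.71) ≈ 3.5214
y* = (k*)^α = 3.5214^0.29 ≈ 1.4406
c* = (1 − s)·y* = (1 − 0.22) × 1.4406 ≈ 1.1237

c* ≈ 1.124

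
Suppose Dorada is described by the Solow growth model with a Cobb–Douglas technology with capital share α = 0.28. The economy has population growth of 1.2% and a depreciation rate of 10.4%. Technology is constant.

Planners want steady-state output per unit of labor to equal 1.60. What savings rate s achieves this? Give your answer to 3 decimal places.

s ≈ 0.388

At the steady state, Δk = 0, so s·k^α = (n + δ)·k.
Since y* = [s/(n + δ)]^(α/(1−α)), we have s/(n + δ) = (y*)^((1−α)/α) = 1.60^2.5714 = 3.3487.
Therefore s = 3.3487 × (n + δ) = 3.3487 × 0.116 = 0.3884.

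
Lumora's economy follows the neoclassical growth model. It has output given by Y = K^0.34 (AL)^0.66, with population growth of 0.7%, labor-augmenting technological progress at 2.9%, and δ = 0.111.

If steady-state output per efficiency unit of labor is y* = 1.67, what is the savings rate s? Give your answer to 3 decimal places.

In steady state, investment equals break-even investment: s·k^α = (n + g + δ)·k.
Since y* = [s/(n + g + δ)]^(α/(1−α)), we have s/(n + g + δ) = (y*)^((1−α)/α) = 1.67^1.9412 = 2.7061.
Therefore s = 2.7061 × (n + g + δ) = 2.7061 × 0.147 = 0.3978.

s ≈ 0.398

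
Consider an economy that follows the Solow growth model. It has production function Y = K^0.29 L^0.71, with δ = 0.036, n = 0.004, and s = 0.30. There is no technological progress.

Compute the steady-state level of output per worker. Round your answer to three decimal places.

Steady state requires s·f(k) = (n + δ)·k, i.e. s·k^α = (n + δ)·k.
Dividing both sides by k: k^(1−α) = s / (n + δ).
k^0.71 = 0.30 / (0.004 + 0.036) = 0.30 / 0.040 = 7.5000
k* = 7.5000^(1/0.71) ≈ 17.0797
y* = (k*)^α = 17.0797^0.29 ≈ 2.2773

y* = 2.277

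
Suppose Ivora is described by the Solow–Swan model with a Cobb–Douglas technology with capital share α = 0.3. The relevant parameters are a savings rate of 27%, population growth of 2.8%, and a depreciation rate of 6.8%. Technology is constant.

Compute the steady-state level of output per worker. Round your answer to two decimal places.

y* ≈ 1.56

At the steady state, Δk = 0, so s·k^α = (n + δ)·k.
Dividing both sides by k: k^(1−α) = s / (n + δ).
k^0.7 = 0.27 / (0.028 + 0.068) = 0.27 / 0.096 = 2.8125
k* = 2.8125^(1/0.7) ≈ 4.3809
y* = (k*)^α = 4.3809^0.3 ≈ 1.5576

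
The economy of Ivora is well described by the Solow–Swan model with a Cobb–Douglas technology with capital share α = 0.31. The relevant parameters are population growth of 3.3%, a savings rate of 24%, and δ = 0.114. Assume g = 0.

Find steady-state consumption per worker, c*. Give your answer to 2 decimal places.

c* = 0.95

Steady state requires s·f(k) = (n + δ)·k, i.e. s·k^α = (n + δ)·k.
Rearranging, k^(1−α) = s / (n + δ).
k^0.69 = 0.24 / (0.033 + 0.114) = 0.24 / 0.147 = 1.6327
k* = 1.6327^(1/0.69) ≈ 2.0350
y* = (k*)^α = 2.0350^0.31 ≈ 1.2464
c* = (1 − s)·y* = (1 − 0.24) × 1.2464 ≈ 0.9473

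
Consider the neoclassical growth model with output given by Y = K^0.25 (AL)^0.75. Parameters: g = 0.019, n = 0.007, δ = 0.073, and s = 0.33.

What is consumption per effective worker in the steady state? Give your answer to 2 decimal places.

c* = 1.00

Steady state requires s·f(k) = (n + g + δ)·k, i.e. s·k^α = (n + g + δ)·k.
Dividing both sides by k: k^(1−α) = s / (n + g + δ).
k^0.75 = 0.33 / (0.007 + 0.019 + 0.073) = 0.33 / 0.099 = 3.3333
k* = 3.3333^(1/0.75) ≈ 4.9793
y* = (k*)^α = 4.9793^0.25 ≈ 1.4938
c* = (1 − s)·y* = (1 − 0.33) × 1.4938 ≈ 1.0008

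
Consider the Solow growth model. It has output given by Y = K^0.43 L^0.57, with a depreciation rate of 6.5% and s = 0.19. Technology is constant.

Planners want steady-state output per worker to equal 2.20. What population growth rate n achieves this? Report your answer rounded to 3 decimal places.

In steady state, investment equals break-even investment: s·k^α = (n + δ)·k.
Since y* = [s/(n + δ)]^(α/(1−α)), we have s/(n + δ) = (y*)^((1−α)/α) = 2.20^1.3256 = 2.8439.
Therefore n + δ = s / 2.8439 = 0.19 / 2.8439 = 0.0668, so n = 0.0668 − 0.065 = 0.0018.

n ≈ 0.002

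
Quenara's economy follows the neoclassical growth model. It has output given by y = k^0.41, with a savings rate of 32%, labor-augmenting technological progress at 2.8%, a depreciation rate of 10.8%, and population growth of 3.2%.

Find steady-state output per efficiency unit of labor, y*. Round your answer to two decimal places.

y* = 1.56

In steady state, investment equals break-even investment: s·k^α = (n + g + δ)·k.
Rearranging, k^(1−α) = s / (n + g + δ).
k^0.59 = 0.32 / (0.032 + 0.028 + 0.108) = 0.32 / 0.168 = 1.9048
k* = 1.9048^(1/0.59) ≈ 2.9807
y* = (k*)^α = 2.9807^0.41 ≈ 1.5648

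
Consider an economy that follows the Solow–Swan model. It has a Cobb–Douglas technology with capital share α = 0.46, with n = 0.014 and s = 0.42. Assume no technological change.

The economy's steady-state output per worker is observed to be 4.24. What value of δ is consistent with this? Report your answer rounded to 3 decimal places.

At the steady state, Δk = 0, so s·k^α = (n + δ)·k.
Since y* = [s/(n + δ)]^(α/(1−α)), we have s/(n + δ) = (y*)^((1−α)/α) = 4.24^1.1739 = 5.4509.
Therefore n + δ = s / 5.4509 = 0.42 / 5.4509 = 0.0771, so δ = 0.0771 − 0.014 = 0.0631.

δ ≈ 0.063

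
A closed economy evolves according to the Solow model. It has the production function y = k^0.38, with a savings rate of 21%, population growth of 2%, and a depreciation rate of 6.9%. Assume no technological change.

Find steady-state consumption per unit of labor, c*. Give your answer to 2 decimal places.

In steady state, investment equals break-even investment: s·k^α = (n + δ)·k.
Rearranging, k^(1−α) = s / (n + δ).
k^0.62 = 0.21 / (0.020 + 0.069) = 0.21 / 0.089 = 2.3596
k* = 2.3596^(1/0.62) ≈ 3.9935
y* = (k*)^α = 3.9935^0.38 ≈ 1.6924
c* = (1 − s)·y* = (1 − 0.21) × 1.6924 ≈ 1.3370

c* ≈ 1.34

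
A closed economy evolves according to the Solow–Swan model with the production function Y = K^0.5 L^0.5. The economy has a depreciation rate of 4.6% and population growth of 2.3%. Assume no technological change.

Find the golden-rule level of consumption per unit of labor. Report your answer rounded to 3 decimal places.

At the golden rule, f'(k) = n + δ, so α·k^(α−1) = n + δ and k_gold = (α/(n + δ))^(1/(1−α)).
k_gold = (0.5/0.069)^(1/0.5) = 7.2464^2 ≈ 52.5103
c_gold = f(k_gold) − (n + δ)·k_gold = 7.2464 − 0.069×52.5103 ≈ 3.6232

c_gold ≈ 3.623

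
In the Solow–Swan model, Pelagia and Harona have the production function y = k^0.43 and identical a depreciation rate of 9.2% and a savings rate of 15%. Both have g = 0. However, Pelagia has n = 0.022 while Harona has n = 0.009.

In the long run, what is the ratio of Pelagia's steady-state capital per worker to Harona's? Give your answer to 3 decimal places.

k*_P / k*_H ≈ 0.809

Steady-state k* = [s/(n + δ)]^(1/(1−α)), so the ratio is [ (s_P/(n + δ)_P) / (s_H/(n + δ)_H) ]^1.7544.
s_P/(n + δ)_P = 0.15/0.114 = 1.3158; s_H/(n + δ)_H = 0.15/0.101 = 1.4851.
Ratio = (1.3158/1.4851)^1.7544 = 0.8860^1.7544 ≈ 0.8087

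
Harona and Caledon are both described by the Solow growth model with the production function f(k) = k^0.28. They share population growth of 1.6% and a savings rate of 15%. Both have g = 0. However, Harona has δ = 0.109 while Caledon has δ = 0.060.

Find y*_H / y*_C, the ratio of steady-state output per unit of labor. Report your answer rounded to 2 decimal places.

Steady-state y* = [s/(n + δ)]^(α/(1−α)), so the ratio is [ (s_H/(n + δ)_H) / (s_C/(n + δ)_C) ]^0.3889.
s_H/(n + δ)_H = 0.15/0.125 = 1.2000; s_C/(n + δ)_C = 0.15/0.076 = 1.9737.
Ratio = (1.2000/1.9737)^0.3889 = 0.6080^0.3889 ≈ 0.8241

y*_H / y*_C ≈ 0.82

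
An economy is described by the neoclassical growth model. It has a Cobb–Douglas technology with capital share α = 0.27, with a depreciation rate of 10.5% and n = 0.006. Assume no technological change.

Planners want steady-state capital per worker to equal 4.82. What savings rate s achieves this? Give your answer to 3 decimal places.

In steady state, investment equals break-even investment: s·k^α = (n + δ)·k.
So s / (n + δ) = (k*)^(1−α) = 4.82^0.73 = 3.1523.
Therefore s = 3.1523 × (n + δ) = 3.1523 × 0.111 = 0.3499.

s ≈ 0.350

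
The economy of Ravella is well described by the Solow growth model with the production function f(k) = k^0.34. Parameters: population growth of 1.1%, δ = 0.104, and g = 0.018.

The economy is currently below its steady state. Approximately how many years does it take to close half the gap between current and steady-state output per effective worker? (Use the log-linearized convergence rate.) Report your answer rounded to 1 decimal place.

Near the steady state the convergence rate is λ = (1 − α)(n + g + δ).
λ = (1 − 0.34) × 0.133 = 0.66 × 0.133 = 0.08778
Half-life = ln 2 / λ = 0.6931 / 0.08778 ≈ 7.90 years

about 7.9 years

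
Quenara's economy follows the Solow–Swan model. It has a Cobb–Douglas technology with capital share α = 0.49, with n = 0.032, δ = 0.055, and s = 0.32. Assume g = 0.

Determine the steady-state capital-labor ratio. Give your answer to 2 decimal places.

k* = 12.86

At the steady state, Δk = 0, so s·k^α = (n + δ)·k.
Rearranging, k^(1−α) = s / (n + δ).
k^0.51 = 0.32 / (0.032 + 0.055) = 0.32 / 0.087 = 3.6782
k* = 3.6782^(1/0.51) ≈ 12.8555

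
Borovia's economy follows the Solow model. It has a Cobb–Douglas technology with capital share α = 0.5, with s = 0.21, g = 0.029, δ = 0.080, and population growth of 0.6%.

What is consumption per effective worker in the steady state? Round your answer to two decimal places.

In steady state, investment equals break-even investment: s·k^α = (n + g + δ)·k.
Dividing both sides by k: k^(1−α) = s / (n + g + δ).
k^0.5 = 0.21 / (0.006 + 0.029 + 0.080) = 0.21 / 0.115 = 1.8261
k* = 1.8261^(1/0.5) ≈ 3.3346
y* = (k*)^α = 3.3346^0.5 ≈ 1.8261
c* = (1 − s)·y* = (1 − 0.21) × 1.8261 ≈ 1.4426

c* = 1.44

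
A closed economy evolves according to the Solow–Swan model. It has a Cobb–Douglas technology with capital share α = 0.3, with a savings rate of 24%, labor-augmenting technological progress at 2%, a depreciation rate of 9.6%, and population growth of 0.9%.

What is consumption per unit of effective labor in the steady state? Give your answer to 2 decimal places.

At the steady state, Δk = 0, so s·k^α = (n + g + δ)·k.
Rearranging, k^(1−α) = s / (n + g + δ).
k^0.7 = 0.24 / (0.009 + 0.020 + 0.096) = 0.24 / 0.125 = 1.9200
k* = 1.9200^(1/0.7) ≈ 2.5393
y* = (k*)^α = 2.5393^0.3 ≈ 1.3226
c* = (1 − s)·y* = (1 − 0.24) × 1.3226 ≈ 1.0052

c* = 1.01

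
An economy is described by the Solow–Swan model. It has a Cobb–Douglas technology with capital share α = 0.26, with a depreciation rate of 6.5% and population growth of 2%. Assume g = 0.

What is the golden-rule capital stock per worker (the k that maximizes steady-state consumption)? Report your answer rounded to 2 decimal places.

The golden rule sets f'(k) = n + δ, i.e. α·k^(α−1) = n + δ.
So k^(1−α) = α / (n + δ) = 0.26 / 0.085 = 3.0588.
k_gold = 3.0588^(1/0.74) ≈ 4.5305

k_gold ≈ 4.53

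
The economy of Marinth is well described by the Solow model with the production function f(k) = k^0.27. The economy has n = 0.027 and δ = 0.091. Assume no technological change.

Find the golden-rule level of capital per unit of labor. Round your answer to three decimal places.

k_gold ≈ 3.108

The golden rule sets f'(k) = n + δ, i.e. α·k^(α−1) = n + δ.
So k^(1−α) = α / (n + δ) = 0.27 / 0.118 = 2.2881.
k_gold = 2.2881^(1/0.73) ≈ 3.1076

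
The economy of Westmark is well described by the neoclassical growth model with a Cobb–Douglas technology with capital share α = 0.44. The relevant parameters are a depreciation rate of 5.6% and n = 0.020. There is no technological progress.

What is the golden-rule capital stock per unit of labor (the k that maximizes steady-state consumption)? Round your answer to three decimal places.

The golden rule sets f'(k) = n + δ, i.e. α·k^(α−1) = n + δ.
So k^(1−α) = α / (n + δ) = 0.44 / 0.076 = 5.7895.
k_gold = 5.7895^(1/0.56) ≈ 23.0069

k_gold ≈ 23.007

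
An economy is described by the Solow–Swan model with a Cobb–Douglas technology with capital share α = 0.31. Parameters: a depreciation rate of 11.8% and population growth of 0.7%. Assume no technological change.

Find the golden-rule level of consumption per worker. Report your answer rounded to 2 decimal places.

c_gold ≈ 1.04

At the golden rule, f'(k) = n + δ, so α·k^(α−1) = n + δ and k_gold = (α/(n + δ))^(1/(1−α)).
k_gold = (0.31/0.125)^(1/0.69) = 2.4800^1.4493 ≈ 3.7297
c_gold = f(k_gold) − (n + δ)·k_gold = 1.5039 − 0.125×3.7297 ≈ 1.0377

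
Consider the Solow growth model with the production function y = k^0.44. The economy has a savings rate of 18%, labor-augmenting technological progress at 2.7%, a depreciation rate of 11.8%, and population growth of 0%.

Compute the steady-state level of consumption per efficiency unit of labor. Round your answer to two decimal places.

c* = 0.97

In steady state, investment equals break-even investment: s·k^α = (n + g + δ)·k.
Rearranging, k^(1−α) = s / (n + g + δ).
k^0.56 = 0.18 / (0.000 + 0.027 + 0.118) = 0.18 / 0.145 = 1.2414
k* = 1.2414^(1/0.56) ≈ 1.4713
y* = (k*)^α = 1.4713^0.44 ≈ 1.1852
c* = (1 − s)·y* = (1 − 0.18) × 1.1852 ≈ 0.9719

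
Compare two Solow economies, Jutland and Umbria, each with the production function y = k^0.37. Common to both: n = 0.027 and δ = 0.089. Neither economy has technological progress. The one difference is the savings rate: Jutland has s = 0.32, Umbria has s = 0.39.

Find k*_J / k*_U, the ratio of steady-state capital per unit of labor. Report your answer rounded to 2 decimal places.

Steady-state k* = [s/(n + δ)]^(1/(1−α)), so the ratio is [ (s_J/(n + δ)_J) / (s_U/(n + δ)_U) ]^1.5873.
s_J/(n + δ)_J = 0.32/0.116 = 2.7586; s_U/(n + δ)_U = 0.39/0.116 = 3.3621.
Ratio = (2.7586/3.3621)^1.5873 = 0.8205^1.5873 ≈ 0.7305

k*_J / k*_U ≈ 0.73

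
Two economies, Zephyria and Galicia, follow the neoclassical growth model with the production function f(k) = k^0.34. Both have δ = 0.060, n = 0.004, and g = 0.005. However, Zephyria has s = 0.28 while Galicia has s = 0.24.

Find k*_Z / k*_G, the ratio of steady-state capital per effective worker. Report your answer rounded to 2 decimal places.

k*_Z / k*_G ≈ 1.26

Steady-state k* = [s/(n + g + δ)]^(1/(1−α)), so the ratio is [ (s_Z/(n + g + δ)_Z) / (s_G/(n + g + δ)_G) ]^1.5152.
s_Z/(n + g + δ)_Z = 0.28/0.069 = 4.0580; s_G/(n + g + δ)_G = 0.24/0.069 = 3.4783.
Ratio = (4.0580/3.4783)^1.5152 = 1.1667^1.5152 ≈ 1.2632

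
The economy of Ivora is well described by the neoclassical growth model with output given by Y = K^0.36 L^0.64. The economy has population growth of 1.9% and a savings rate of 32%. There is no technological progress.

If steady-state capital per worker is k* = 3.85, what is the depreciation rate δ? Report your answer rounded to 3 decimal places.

δ ≈ 0.116

In steady state, investment equals break-even investment: s·k^α = (n + δ)·k.
So s / (n + δ) = (k*)^(1−α) = 3.85^0.64 = 2.3697.
Therefore n + δ = s / 2.3697 = 0.32 / 2.3697 = 0.1350, so δ = 0.1350 − 0.019 = 0.1160.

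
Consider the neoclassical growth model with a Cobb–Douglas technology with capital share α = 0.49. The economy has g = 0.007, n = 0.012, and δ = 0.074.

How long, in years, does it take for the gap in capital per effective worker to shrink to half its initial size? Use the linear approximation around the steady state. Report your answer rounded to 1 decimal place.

t_½ ≈ 14.6 years

Near the steady state the convergence rate is λ = (1 − α)(n + g + δ).
λ = (1 − 0.49) × 0.093 = 0.51 × 0.093 = 0.04743
Half-life = ln 2 / λ = 0.6931 / 0.04743 ≈ 14.61 years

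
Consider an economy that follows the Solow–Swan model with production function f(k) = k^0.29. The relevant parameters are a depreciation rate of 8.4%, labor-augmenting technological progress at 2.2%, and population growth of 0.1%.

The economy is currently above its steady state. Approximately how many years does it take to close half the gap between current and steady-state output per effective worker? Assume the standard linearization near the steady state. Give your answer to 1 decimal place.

Near the steady state the convergence rate is λ = (1 − α)(n + g + δ).
λ = (1 − 0.29) × 0.107 = 0.71 × 0.107 = 0.07597
Half-life = ln 2 / λ = 0.6931 / 0.07597 ≈ 9.12 years

about 9.1 years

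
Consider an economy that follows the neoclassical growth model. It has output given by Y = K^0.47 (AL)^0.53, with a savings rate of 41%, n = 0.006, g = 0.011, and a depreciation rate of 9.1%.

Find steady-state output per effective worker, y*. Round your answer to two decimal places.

Steady state requires s·f(k) = (n + g + δ)·k, i.e. s·k^α = (n + g + δ)·k.
Dividing both sides by k: k^(1−α) = s / (n + g + δ).
k^0.53 = 0.41 / (0.006 + 0.011 + 0.091) = 0.41 / 0.108 = 3.7963
k* = 3.7963^(1/0.53) ≈ 12.3918
y* = (k*)^α = 12.3918^0.47 ≈ 3.2642

y* ≈ 3.26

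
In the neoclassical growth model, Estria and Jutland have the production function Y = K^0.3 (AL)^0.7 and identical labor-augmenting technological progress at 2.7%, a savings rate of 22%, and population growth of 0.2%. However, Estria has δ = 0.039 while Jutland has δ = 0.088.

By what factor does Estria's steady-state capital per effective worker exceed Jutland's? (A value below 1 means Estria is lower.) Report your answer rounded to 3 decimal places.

k*_E / k*_J ≈ 2.171

Steady-state k* = [s/(n + g + δ)]^(1/(1−α)), so the ratio is [ (s_E/(n + g + δ)_E) / (s_J/(n + g + δ)_J) ]^1.4286.
s_E/(n + g + δ)_E = 0.22/0.068 = 3.2353; s_J/(n + g + δ)_J = 0.22/0.117 = 1.8803.
Ratio = (3.2353/1.8803)^1.4286 = 1.7206^1.4286 ≈ 2.1712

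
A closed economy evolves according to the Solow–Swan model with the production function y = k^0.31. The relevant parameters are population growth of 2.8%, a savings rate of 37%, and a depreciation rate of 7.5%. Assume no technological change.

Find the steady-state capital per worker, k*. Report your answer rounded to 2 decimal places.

k* = 6.38

In steady state, investment equals break-even investment: s·k^α = (n + δ)·k.
Dividing both sides by k: k^(1−α) = s / (n + δ).
k^0.69 = 0.37 / (0.028 + 0.075) = 0.37 / 0.103 = 3.5922
k* = 3.5922^(1/0.69) ≈ 6.3807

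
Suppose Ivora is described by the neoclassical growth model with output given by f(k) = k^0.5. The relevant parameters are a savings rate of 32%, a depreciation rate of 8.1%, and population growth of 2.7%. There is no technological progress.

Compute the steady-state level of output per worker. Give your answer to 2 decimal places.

Steady state requires s·f(k) = (n + δ)·k, i.e. s·k^α = (n + δ)·k.
Rearranging, k^(1−α) = s / (n + δ).
k^0.5 = 0.32 / (0.027 + 0.081) = 0.32 / 0.108 = 2.9630
k* = 2.9630^(1/0.5) ≈ 8.7794
y* = (k*)^α = 8.7794^0.5 ≈ 2.9630

y* ≈ 2.96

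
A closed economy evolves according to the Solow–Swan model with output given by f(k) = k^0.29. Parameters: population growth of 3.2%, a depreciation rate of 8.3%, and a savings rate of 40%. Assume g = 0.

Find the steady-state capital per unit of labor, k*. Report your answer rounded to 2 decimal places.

k* = 5.79

In steady state, investment equals break-even investment: s·k^α = (n + δ)·k.
Rearranging, k^(1−α) = s / (n + δ).
k^0.71 = 0.40 / (0.032 + 0.083) = 0.40 / 0.115 = 3.4783
k* = 3.4783^(1/0.71) ≈ 5.7875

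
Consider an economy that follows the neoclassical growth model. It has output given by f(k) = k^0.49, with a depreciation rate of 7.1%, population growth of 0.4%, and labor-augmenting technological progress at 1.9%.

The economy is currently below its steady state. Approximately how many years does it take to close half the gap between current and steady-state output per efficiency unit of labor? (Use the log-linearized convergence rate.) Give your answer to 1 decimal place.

t_½ ≈ 14.5 years

Near the steady state the convergence rate is λ = (1 − α)(n + g + δ).
λ = (1 − 0.49) × 0.094 = 0.51 × 0.094 = 0.04794
Half-life = ln 2 / λ = 0.6931 / 0.04794 ≈ 14.46 years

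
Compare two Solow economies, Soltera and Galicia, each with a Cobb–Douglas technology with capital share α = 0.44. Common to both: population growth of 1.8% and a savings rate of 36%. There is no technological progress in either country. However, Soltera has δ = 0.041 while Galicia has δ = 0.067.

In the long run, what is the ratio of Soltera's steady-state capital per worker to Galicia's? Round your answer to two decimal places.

ratio ≈ 1.92

Steady-state k* = [s/(n + δ)]^(1/(1−α)), so the ratio is [ (s_S/(n + δ)_S) / (s_G/(n + δ)_G) ]^1.7857.
s_S/(n + δ)_S = 0.36/0.059 = 6.1017; s_G/(n + δ)_G = 0.36/0.085 = 4.2353.
Ratio = (6.1017/4.2353)^1.7857 = 1.4407^1.7857 ≈ 1.9194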